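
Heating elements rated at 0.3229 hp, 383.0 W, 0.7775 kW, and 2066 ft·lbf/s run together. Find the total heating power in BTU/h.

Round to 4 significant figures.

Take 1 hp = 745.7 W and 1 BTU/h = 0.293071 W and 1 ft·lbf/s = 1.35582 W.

1.434×10⁴ BTU/h

0.3229 hp × 745.7 → 240.787 W
383.0 W (already W)
0.7775 kW × 1000 → 777.5 W
2066 ft·lbf/s × 1.35582 → 2801.12 W
Sum: 240.787 + 383 + 777.5 + 2801.12 = 4202.41 W
In BTU/h: 4202.41 / 0.293071 = 14339.2 BTU/h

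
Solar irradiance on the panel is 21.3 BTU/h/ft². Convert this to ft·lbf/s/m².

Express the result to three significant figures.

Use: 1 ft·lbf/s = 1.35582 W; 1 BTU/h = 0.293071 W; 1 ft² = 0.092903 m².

21.3 BTU/h/ft² × 0.293071 W/BTU/h ÷ 0.092903 m²/ft² = 67.1928 W/m²
67.1928 W/m² ÷ 1.35582 W/ft·lbf/s = 49.5588 ft·lbf/s/m²

49.6 ft·lbf/s/m²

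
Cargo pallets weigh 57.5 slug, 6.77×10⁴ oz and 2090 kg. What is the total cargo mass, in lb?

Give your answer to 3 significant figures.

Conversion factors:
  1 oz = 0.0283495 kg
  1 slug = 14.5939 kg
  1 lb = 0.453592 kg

57.5 slug × 14.5939 = 839.149 kg
6.77×10⁴ oz × 0.0283495 = 1919.26 kg
2090 kg (already kg)
Combined: 839.149 + 1919.26 + 2090 = 4848.41 kg
In lb: 4848.41 / 0.453592 = 10688.9 lb

1.07×10⁴ lb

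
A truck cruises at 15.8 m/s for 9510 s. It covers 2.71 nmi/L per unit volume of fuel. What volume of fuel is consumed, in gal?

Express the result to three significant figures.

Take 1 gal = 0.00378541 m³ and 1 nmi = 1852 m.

7.91 gal

d = v × t = 15.8 × 9510 = 150258 m
2.71 nmi/L → 5.01892×10⁶ m/m³
V = d / (distance per unit fuel) = 150258 / 5.01892×10⁶ = 0.0299383 m³
In gal: 0.0299383 / 0.00378541 = 7.90887 gal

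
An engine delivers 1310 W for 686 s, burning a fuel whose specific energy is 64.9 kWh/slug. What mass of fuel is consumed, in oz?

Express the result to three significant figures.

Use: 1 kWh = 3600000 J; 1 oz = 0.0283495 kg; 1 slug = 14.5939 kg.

E = P × t = 1310 × 686 = 898660 J
64.9 kWh/slug → 1.60094×10⁷ J/kg
m = E / e_s = 898660 / 1.60094×10⁷ = 0.0561333 kg
In oz: 0.0561333 / 0.0283495 = 1.98005 oz

1.98 oz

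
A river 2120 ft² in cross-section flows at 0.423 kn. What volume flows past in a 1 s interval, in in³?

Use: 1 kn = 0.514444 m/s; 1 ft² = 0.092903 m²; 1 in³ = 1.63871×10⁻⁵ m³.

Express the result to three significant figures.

0.423 kn × 0.514444 → 0.21761 m/s
2120 ft² × 0.092903 → 196.954 m²
V = v × A × t = 0.21761 m/s × 196.954 m² × 1 s = 42.8592 m³
42.8592 m³ ÷ (1.63871×10⁻⁵ m³/in³) = 2.61542×10⁶ in³

2.62×10⁶ in³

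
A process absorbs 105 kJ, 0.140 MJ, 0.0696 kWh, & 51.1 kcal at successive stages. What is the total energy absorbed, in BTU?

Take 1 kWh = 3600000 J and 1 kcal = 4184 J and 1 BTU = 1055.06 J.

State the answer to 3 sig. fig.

105 kJ × 1000 → 105000 J
0.140 MJ × 1000000 → 140000 J
0.0696 kWh × 3600000 → 250560 J
51.1 kcal × 4184 → 213802 J
Total: 105000 + 140000 + 250560 + 213802 = 709362 J
In BTU: 709362 / 1055.06 = 672.343 BTU

672 BTU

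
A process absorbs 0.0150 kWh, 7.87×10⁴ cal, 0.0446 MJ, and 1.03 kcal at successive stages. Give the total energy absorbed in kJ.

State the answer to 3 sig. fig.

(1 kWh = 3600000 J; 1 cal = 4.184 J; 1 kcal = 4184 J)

0.0150 kWh × 3600000 = 54000 J
7.87×10⁴ cal × 4.184 = 329281 J
0.0446 MJ × 1000000 = 44600 J
1.03 kcal × 4184 = 4309.52 J
Combined: 54000 + 329281 + 44600 + 4309.52 = 432191 J
In kJ: 432191 / 1000 = 432.191 kJ

432 kJ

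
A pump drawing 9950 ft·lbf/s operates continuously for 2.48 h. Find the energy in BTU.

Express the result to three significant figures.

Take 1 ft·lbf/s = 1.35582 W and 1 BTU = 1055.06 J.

1.14×10⁵ BTU

9950 ft·lbf/s × 1.35582 → 13490.4 W
2.48 h × 3600 → 8928 s
E = P × t = 13490.4 W × 8928 s = 1.20442×10⁸ J
1.20442×10⁸ J ÷ (1055.06 J/BTU) = 114157 BTU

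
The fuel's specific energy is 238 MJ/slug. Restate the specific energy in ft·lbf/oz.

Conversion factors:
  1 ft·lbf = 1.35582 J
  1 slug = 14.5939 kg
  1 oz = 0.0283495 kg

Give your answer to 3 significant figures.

3.41×10⁵ ft·lbf/oz

238 MJ/slug × 1000000 J/MJ ÷ 14.5939 kg/slug = 1.63082×10⁷ J/kg
1.63082×10⁷ J/kg ÷ 1.35582 J/ft·lbf × 0.0283495 kg/oz = 340996 ft·lbf/oz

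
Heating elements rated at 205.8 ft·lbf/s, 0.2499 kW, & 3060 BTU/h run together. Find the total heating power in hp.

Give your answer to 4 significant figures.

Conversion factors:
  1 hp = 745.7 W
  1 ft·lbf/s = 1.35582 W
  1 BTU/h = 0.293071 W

1.912 hp

205.8 ft·lbf/s × 1.35582 → 279.028 W
0.2499 kW × 1000 → 249.9 W
3060 BTU/h × 0.293071 → 896.797 W
Combined: 279.028 + 249.9 + 896.797 = 1425.72 W
In hp: 1425.72 / 745.7 = 1.91192 hp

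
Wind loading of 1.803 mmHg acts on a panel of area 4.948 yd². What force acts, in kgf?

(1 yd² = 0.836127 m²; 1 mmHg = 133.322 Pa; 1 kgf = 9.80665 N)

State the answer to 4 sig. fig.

101.4 kgf

1.803 mmHg × 133.322 = 240.38 Pa
4.948 yd² × 0.836127 = 4.13716 m²
F = P × A = 240.38 Pa × 4.13716 m² = 994.491 N
994.491 N ÷ (9.80665 N/kgf) = 101.41 kgf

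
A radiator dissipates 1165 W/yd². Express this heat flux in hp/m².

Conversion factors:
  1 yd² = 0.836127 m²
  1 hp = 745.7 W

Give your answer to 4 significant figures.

1.868 hp/m²

1165 W/yd² ÷ 0.836127 m²/yd² = 1393.33 W/m²
1393.33 W/m² ÷ 745.7 W/hp = 1.86849 hp/m²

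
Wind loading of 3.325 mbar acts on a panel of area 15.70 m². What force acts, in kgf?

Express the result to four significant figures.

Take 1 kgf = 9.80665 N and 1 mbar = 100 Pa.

3.325 mbar × 100 → 332.5 Pa
F = P × A = 332.5 Pa × 15.7 m² = 5220.25 N
5220.25 N ÷ (9.80665 N/kgf) = 532.317 kgf

532.3 kgf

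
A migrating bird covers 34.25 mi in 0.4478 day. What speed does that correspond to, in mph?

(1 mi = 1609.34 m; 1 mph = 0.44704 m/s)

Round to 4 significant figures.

34.25 mi × 1609.34 → 55119.9 m
0.4478 day × 86400 → 38689.9 s
v = d / t = 55119.9 m / 38689.9 s = 1.42466 m/s
1.42466 m/s ÷ (0.44704 m/s/mph) = 3.18687 mph

3.187 mph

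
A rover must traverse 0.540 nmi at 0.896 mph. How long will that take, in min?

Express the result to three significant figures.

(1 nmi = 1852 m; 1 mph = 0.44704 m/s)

41.6 min

0.540 nmi × 1852 → 1000.08 m
0.896 mph × 0.44704 → 0.400548 m/s
t = d / v = 1000.08 m / 0.400548 m/s = 2496.78 s
2496.78 s ÷ (60 s/min) = 41.613 min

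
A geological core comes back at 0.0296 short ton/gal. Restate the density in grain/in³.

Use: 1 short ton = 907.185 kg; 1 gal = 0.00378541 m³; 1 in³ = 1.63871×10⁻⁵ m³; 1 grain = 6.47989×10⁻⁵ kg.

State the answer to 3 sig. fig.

0.0296 short ton/gal × 907.185 kg/short ton ÷ 0.00378541 m³/gal = 7093.73 kg/m³
7093.73 kg/m³ ÷ 6.47989×10⁻⁵ kg/grain × 1.63871×10⁻⁵ m³/in³ = 1793.95 grain/in³

1790 grain/in³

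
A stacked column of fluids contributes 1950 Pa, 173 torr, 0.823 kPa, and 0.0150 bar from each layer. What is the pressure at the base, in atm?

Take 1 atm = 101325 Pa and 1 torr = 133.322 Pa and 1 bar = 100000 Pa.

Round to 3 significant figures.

0.270 atm

1950 Pa (already Pa)
173 torr × 133.322 = 23064.7 Pa
0.823 kPa × 1000 = 823 Pa
0.0150 bar × 100000 = 1500 Pa
Total: 1950 + 23064.7 + 823 + 1500 = 27337.7 Pa
In atm: 27337.7 / 101325 = 0.269802 atm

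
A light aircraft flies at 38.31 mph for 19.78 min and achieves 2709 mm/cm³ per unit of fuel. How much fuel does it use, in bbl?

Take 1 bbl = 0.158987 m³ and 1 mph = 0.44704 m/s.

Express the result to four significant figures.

0.04719 bbl

38.31 mph → 17.1261 m/s
19.78 min → 1186.8 s
d = v × t = 17.1261 × 1186.8 = 20325.3 m
2709 mm/cm³ → 2.709×10⁶ m/m³
V = d / (distance per unit fuel) = 20325.3 / 2.709×10⁶ = 0.00750288 m³
In bbl: 0.00750288 / 0.158987 = 0.0471918 bbl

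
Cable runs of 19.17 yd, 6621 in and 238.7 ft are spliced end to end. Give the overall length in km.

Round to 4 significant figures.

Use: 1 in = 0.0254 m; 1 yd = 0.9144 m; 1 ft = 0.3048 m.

19.17 yd × 0.9144 = 17.529 m
6621 in × 0.0254 = 168.173 m
238.7 ft × 0.3048 = 72.7558 m
Combined: 17.529 + 168.173 + 72.7558 = 258.458 m
In km: 258.458 / 1000 = 0.258458 km

0.2585 km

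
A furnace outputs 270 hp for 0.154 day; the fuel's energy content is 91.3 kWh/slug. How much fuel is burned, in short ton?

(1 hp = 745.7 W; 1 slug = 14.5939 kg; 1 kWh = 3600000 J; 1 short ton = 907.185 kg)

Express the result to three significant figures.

270 hp → 201339 W
0.154 day → 13305.6 s
E = P × t = 201339 × 13305.6 = 2.67894×10⁹ J
91.3 kWh/slug → 2.25217×10⁷ J/kg
m = E / e_s = 2.67894×10⁹ / 2.25217×10⁷ = 118.949 kg
In short ton: 118.949 / 907.185 = 0.131119 short ton

0.131 short ton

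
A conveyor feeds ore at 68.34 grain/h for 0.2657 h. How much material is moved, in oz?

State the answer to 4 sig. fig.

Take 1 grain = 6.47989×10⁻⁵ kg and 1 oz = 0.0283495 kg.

0.04150 oz

68.34 grain/h → 1.2301×10⁻⁶ kg/s
0.2657 h → 956.52 s
m = ṁ × t = 1.2301×10⁻⁶ × 956.52 = 0.00117662 kg
In oz: 0.00117662 / 0.0283495 = 0.0415041 oz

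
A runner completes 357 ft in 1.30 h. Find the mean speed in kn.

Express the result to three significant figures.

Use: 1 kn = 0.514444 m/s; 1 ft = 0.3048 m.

357 ft × 0.3048 = 108.814 m
1.30 h × 3600 = 4680 s
v = d / t = 108.814 m / 4680 s = 0.0232509 m/s
0.0232509 m/s ÷ (0.514444 m/s/kn) = 0.0451962 kn

0.0452 kn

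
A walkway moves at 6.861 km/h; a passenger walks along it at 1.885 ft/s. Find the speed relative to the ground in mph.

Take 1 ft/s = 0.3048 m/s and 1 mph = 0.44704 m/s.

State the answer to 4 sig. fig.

6.861 km/h × (1/3.6) = 1.90583 m/s
1.885 ft/s × 0.3048 = 0.574548 m/s
Sum: 1.90583 + 0.574548 = 2.48038 m/s
In mph: 2.48038 / 0.44704 = 5.54845 mph

5.548 mph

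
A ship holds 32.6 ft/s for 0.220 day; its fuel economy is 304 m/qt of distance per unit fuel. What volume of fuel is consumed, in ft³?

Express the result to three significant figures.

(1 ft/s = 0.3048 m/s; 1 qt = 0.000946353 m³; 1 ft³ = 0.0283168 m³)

20.8 ft³

32.6 ft/s → 9.93648 m/s
0.220 day → 19008 s
d = v × t = 9.93648 × 19008 = 188873 m
304 m/qt → 321233 m/m³
V = d / (distance per unit fuel) = 188873 / 321233 = 0.587963 m³
In ft³: 0.587963 / 0.0283168 = 20.7638 ft³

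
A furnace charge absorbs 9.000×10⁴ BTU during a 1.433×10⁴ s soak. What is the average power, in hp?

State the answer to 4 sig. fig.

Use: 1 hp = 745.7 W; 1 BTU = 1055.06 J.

8.886 hp

9.000×10⁴ BTU × 1055.06 = 9.49554×10⁷ J
P = E / t = 9.49554×10⁷ J / 14330 s = 6626.34 W
6626.34 W ÷ (745.7 W/hp) = 8.88607 hp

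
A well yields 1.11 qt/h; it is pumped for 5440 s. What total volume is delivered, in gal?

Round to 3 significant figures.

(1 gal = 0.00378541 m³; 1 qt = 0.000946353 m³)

1.11 qt/h → 2.91792×10⁻⁷ m³/s
V = Q × t = 2.91792×10⁻⁷ × 5440 = 0.00158735 m³
In gal: 0.00158735 / 0.00378541 = 0.419334 gal

0.419 gal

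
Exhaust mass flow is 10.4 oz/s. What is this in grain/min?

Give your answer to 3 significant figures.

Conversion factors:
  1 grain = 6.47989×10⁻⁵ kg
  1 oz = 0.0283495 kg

10.4 oz/s × 0.0283495 kg/oz = 0.294835 kg/s
0.294835 kg/s ÷ 6.47989×10⁻⁵ kg/grain × 60 s/min = 273000 grain/min

2.73×10⁵ grain/min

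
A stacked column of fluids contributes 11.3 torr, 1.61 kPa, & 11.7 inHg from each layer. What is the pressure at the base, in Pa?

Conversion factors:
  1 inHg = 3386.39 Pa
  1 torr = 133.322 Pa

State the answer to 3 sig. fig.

4.27×10⁴ Pa

11.3 torr × 133.322 = 1506.54 Pa
1.61 kPa × 1000 = 1610 Pa
11.7 inHg × 3386.39 = 39620.8 Pa
Total: 1506.54 + 1610 + 39620.8 = 42737.3 Pa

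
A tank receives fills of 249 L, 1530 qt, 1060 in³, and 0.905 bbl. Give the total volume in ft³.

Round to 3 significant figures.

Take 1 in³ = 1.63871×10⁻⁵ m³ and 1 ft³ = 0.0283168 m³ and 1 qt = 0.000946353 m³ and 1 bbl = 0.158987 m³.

249 L × 0.001 = 0.249 m³
1530 qt × 0.000946353 = 1.44792 m³
1060 in³ × 1.63871×10⁻⁵ = 0.0173703 m³
0.905 bbl × 0.158987 = 0.143883 m³
Total: 0.249 + 1.44792 + 0.0173703 + 0.143883 = 1.85817 m³
In ft³: 1.85817 / 0.0283168 = 65.6208 ft³

65.6 ft³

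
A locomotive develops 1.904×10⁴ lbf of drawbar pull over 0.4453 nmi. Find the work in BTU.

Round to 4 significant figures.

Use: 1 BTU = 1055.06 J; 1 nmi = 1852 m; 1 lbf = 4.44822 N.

6.620×10⁴ BTU

1.904×10⁴ lbf × 4.44822 = 84694.1 N
0.4453 nmi × 1852 = 824.696 m
W = F × d = 84694.1 N × 824.696 m = 6.98469×10⁷ J
6.98469×10⁷ J ÷ (1055.06 J/BTU) = 66201.8 BTU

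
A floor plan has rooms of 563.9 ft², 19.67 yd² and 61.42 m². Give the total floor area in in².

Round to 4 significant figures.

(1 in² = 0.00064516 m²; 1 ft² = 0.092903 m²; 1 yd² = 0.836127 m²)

563.9 ft² × 0.092903 = 52.388 m²
19.67 yd² × 0.836127 = 16.4466 m²
61.42 m² (already m²)
Total: 52.388 + 16.4466 + 61.42 = 130.255 m²
In in²: 130.255 / 0.00064516 = 201896 in²

2.019×10⁵ in²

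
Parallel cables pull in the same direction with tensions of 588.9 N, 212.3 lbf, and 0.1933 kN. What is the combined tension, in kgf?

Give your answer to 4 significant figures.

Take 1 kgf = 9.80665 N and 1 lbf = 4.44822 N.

176.1 kgf

588.9 N (already N)
212.3 lbf × 4.44822 = 944.357 N
0.1933 kN × 1000 = 193.3 N
Combined: 588.9 + 944.357 + 193.3 = 1726.56 N
In kgf: 1726.56 / 9.80665 = 176.06 kgf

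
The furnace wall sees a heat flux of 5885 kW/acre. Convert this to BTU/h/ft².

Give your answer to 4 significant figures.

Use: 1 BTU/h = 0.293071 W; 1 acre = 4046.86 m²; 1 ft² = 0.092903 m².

5885 kW/acre × 1000 W/kW ÷ 4046.86 m²/acre = 1454.21 W/m²
1454.21 W/m² ÷ 0.293071 W/BTU/h × 0.092903 m²/ft² = 460.982 BTU/h/ft²

461.0 BTU/h/ft²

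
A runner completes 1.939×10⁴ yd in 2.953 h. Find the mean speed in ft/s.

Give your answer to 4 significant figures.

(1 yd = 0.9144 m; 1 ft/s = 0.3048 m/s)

5.472 ft/s

1.939×10⁴ yd × 0.9144 = 17730.2 m
2.953 h × 3600 = 10630.8 s
v = d / t = 17730.2 m / 10630.8 s = 1.66781 m/s
1.66781 m/s ÷ (0.3048 m/s/ft/s) = 5.47182 ft/s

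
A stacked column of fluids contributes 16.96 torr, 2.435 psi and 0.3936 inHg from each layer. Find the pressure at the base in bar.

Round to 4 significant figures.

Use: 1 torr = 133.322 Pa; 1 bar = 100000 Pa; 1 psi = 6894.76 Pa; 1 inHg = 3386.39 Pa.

0.2038 bar

16.96 torr × 133.322 = 2261.14 Pa
2.435 psi × 6894.76 = 16788.7 Pa
0.3936 inHg × 3386.39 = 1332.88 Pa
Total: 2261.14 + 16788.7 + 1332.88 = 20382.7 Pa
In bar: 20382.7 / 100000 = 0.203827 bar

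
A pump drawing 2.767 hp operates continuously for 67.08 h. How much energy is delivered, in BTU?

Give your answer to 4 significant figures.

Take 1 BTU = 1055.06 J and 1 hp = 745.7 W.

4.723×10⁵ BTU

2.767 hp × 745.7 = 2063.35 W
67.08 h × 3600 = 241488 s
E = P × t = 2063.35 W × 241488 s = 4.98274×10⁸ J
4.98274×10⁸ J ÷ (1055.06 J/BTU) = 472271 BTU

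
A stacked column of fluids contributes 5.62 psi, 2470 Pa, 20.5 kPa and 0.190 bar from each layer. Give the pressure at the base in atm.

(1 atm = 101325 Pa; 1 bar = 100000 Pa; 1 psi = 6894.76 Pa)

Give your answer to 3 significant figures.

0.797 atm

5.62 psi × 6894.76 → 38748.6 Pa
2470 Pa (already Pa)
20.5 kPa × 1000 → 20500 Pa
0.190 bar × 100000 → 19000 Pa
Combined: 38748.6 + 2470 + 20500 + 19000 = 80718.6 Pa
In atm: 80718.6 / 101325 = 0.796631 atm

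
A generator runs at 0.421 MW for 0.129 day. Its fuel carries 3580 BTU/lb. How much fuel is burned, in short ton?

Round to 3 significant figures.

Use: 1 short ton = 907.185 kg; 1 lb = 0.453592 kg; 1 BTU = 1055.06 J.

0.621 short ton

0.421 MW → 421000 W
0.129 day → 11145.6 s
E = P × t = 421000 × 11145.6 = 4.6923×10⁹ J
3580 BTU/lb → 8.32712×10⁶ J/kg
m = E / e_s = 4.6923×10⁹ / 8.32712×10⁶ = 563.496 kg
In short ton: 563.496 / 907.185 = 0.621148 short ton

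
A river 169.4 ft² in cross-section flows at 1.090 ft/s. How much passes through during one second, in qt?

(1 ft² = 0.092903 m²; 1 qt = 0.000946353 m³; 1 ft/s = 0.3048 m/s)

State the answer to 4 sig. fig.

5525 qt

1.090 ft/s × 0.3048 = 0.332232 m/s
169.4 ft² × 0.092903 = 15.7378 m²
V = v × A × t = 0.332232 m/s × 15.7378 m² × 1 s = 5.2286 m³
5.2286 m³ ÷ (0.000946353 m³/qt) = 5525 qt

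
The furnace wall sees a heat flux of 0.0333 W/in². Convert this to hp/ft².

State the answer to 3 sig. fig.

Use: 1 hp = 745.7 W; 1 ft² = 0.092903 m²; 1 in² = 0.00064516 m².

0.00643 hp/ft²

0.0333 W/in² ÷ 0.00064516 m²/in² = 51.6151 W/m²
51.6151 W/m² ÷ 745.7 W/hp × 0.092903 m²/ft² = 0.00643046 hp/ft²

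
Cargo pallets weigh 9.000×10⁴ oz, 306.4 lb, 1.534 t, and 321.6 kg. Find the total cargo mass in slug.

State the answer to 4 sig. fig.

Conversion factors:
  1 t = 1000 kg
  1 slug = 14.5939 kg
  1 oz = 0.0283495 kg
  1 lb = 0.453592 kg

9.000×10⁴ oz × 0.0283495 = 2551.46 kg
306.4 lb × 0.453592 = 138.981 kg
1.534 t × 1000 = 1534 kg
321.6 kg (already kg)
Total: 2551.46 + 138.981 + 1534 + 321.6 = 4546.04 kg
In slug: 4546.04 / 14.5939 = 311.503 slug

311.5 slug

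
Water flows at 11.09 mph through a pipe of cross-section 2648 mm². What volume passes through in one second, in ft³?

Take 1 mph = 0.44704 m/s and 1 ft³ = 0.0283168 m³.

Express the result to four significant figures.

0.4636 ft³

11.09 mph × 0.44704 → 4.95767 m/s
2648 mm² × 10⁻⁶ → 0.002648 m²
V = v × A × t = 4.95767 m/s × 0.002648 m² × 1 s = 0.0131279 m³
0.0131279 m³ ÷ (0.0283168 m³/ft³) = 0.463608 ft³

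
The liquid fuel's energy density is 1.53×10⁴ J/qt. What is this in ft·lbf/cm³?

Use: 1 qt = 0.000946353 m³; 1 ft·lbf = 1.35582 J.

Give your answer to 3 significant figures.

11.9 ft·lbf/cm³

1.53×10⁴ J/qt ÷ 0.000946353 m³/qt = 1.61673×10⁷ J/m³
1.61673×10⁷ J/m³ ÷ 1.35582 J/ft·lbf × 10⁻⁶ m³/cm³ = 11.9244 ft·lbf/cm³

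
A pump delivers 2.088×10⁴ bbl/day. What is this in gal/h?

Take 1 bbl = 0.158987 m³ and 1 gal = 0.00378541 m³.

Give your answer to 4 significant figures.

3.654×10⁴ gal/h

2.088×10⁴ bbl/day × 0.158987 m³/bbl ÷ 86400 s/day = 0.0384219 m³/s
0.0384219 m³/s ÷ 0.00378541 m³/gal × 3600 s/h = 36540 gal/h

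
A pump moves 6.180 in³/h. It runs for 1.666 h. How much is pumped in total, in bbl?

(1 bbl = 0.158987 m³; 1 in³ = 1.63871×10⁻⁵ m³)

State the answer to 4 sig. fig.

0.001061 bbl

6.180 in³/h → 2.81312×10⁻⁸ m³/s
1.666 h → 5997.6 s
V = Q × t = 2.81312×10⁻⁸ × 5997.6 = 1.6872×10⁻⁴ m³
In bbl: 1.6872×10⁻⁴ / 0.158987 = 0.00106122 bbl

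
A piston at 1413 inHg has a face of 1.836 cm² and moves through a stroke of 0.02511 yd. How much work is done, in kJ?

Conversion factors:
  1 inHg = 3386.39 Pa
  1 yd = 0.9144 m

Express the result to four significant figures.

0.02017 kJ

1413 inHg → 4.78497×10⁶ Pa
1.836 cm² → 1.836×10⁻⁴ m²
F = P × A = 4.78497×10⁶ × 1.836×10⁻⁴ = 878.52 N
0.02511 yd → 0.0229606 m
W = F × d = 878.52 × 0.0229606 = 20.1713 J
In kJ: 20.1713 / 1000 = 0.0201713 kJ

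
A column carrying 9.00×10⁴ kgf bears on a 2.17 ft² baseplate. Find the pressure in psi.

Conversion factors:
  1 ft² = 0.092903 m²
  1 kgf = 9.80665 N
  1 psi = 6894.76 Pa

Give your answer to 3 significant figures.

9.00×10⁴ kgf × 9.80665 → 882598 N
2.17 ft² × 0.092903 → 0.2016 m²
P = F / A = 882598 N / 0.2016 m² = 4.37797×10⁶ Pa
4.37797×10⁶ Pa ÷ (6894.76 Pa/psi) = 634.971 psi

635 psi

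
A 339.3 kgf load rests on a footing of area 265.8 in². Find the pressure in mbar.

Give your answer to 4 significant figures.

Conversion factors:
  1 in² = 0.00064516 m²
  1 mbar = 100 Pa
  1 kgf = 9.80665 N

339.3 kgf × 9.80665 = 3327.4 N
265.8 in² × 0.00064516 = 0.171484 m²
P = F / A = 3327.4 N / 0.171484 m² = 19403.6 Pa
19403.6 Pa ÷ (100 Pa/mbar) = 194.036 mbar

194.0 mbar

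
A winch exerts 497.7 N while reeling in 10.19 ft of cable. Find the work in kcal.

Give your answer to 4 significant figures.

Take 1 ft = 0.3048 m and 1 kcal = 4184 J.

0.3695 kcal

10.19 ft × 0.3048 → 3.10591 m
W = F × d = 497.7 N × 3.10591 m = 1545.81 J
1545.81 J ÷ (4184 J/kcal) = 0.369457 kcal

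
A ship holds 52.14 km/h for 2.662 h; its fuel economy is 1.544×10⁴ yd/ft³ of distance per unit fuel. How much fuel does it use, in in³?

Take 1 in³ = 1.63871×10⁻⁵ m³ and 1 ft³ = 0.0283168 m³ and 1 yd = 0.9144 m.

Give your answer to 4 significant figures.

52.14 km/h → 14.4833 m/s
2.662 h → 9583.2 s
d = v × t = 14.4833 × 9583.2 = 138796 m
1.544×10⁴ yd/ft³ → 498585 m/m³
V = d / (distance per unit fuel) = 138796 / 498585 = 0.27838 m³
In in³: 0.27838 / 1.63871×10⁻⁵ = 16987.8 in³

1.699×10⁴ in³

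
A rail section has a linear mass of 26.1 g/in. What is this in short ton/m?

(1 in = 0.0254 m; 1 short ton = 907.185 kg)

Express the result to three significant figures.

0.00113 short ton/m

26.1 g/in × 0.001 kg/g ÷ 0.0254 m/in = 1.02756 kg/m
1.02756 kg/m ÷ 907.185 kg/short ton = 0.00113269 short ton/m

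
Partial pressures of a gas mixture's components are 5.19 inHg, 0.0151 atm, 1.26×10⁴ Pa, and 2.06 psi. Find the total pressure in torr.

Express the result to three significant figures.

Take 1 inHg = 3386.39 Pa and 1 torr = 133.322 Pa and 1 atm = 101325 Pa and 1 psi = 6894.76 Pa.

5.19 inHg × 3386.39 → 17575.4 Pa
0.0151 atm × 101325 → 1530.01 Pa
1.26×10⁴ Pa (already Pa)
2.06 psi × 6894.76 → 14203.2 Pa
Total: 17575.4 + 1530.01 + 12600 + 14203.2 = 45908.6 Pa
In torr: 45908.6 / 133.322 = 344.344 torr

344 torr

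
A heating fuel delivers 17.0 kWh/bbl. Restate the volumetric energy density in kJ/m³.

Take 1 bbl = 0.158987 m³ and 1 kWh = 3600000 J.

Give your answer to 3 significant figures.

3.85×10⁵ kJ/m³

17.0 kWh/bbl × 3600000 J/kWh ÷ 0.158987 m³/bbl = 3.84937×10⁸ J/m³
3.84937×10⁸ J/m³ ÷ 1000 J/kJ = 384937 kJ/m³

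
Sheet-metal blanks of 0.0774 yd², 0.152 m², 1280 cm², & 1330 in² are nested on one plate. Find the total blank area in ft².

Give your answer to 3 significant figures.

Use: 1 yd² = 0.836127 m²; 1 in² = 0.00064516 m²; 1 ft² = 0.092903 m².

12.9 ft²

0.0774 yd² × 0.836127 → 0.0647162 m²
0.152 m² (already m²)
1280 cm² × 0.0001 → 0.128 m²
1330 in² × 0.00064516 → 0.858063 m²
Sum: 0.0647162 + 0.152 + 0.128 + 0.858063 = 1.20278 m²
In ft²: 1.20278 / 0.092903 = 12.9466 ft²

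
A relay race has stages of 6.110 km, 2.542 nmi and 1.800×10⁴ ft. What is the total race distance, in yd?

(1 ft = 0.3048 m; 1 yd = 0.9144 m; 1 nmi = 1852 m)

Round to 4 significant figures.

1.783×10⁴ yd

6.110 km × 1000 → 6110 m
2.542 nmi × 1852 → 4707.78 m
1.800×10⁴ ft × 0.3048 → 5486.4 m
Sum: 6110 + 4707.78 + 5486.4 = 16304.2 m
In yd: 16304.2 / 0.9144 = 17830.5 yd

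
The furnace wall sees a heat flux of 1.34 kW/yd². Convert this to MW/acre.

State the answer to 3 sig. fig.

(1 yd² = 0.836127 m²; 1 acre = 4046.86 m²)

6.49 MW/acre

1.34 kW/yd² × 1000 W/kW ÷ 0.836127 m²/yd² = 1602.63 W/m²
1602.63 W/m² ÷ 1000000 W/MW × 4046.86 m²/acre = 6.48562 MW/acre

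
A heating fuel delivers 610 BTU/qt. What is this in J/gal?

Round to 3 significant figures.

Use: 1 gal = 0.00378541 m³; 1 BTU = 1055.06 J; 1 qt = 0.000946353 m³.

610 BTU/qt × 1055.06 J/BTU ÷ 0.000946353 m³/qt = 6.8007×10⁸ J/m³
6.8007×10⁸ J/m³ × 0.00378541 m³/gal = 2.57434×10⁶ J/gal

2.57×10⁶ J/gal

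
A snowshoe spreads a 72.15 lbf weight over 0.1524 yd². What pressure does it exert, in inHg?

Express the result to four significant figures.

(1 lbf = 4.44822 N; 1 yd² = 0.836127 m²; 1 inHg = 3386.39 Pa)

72.15 lbf × 4.44822 → 320.939 N
0.1524 yd² × 0.836127 → 0.127426 m²
P = F / A = 320.939 N / 0.127426 m² = 2518.63 Pa
2518.63 Pa ÷ (3386.39 Pa/inHg) = 0.743751 inHg

0.7438 inHg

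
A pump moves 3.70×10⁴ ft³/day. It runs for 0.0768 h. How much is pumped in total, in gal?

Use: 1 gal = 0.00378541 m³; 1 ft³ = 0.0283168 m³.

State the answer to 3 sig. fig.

886 gal

3.70×10⁴ ft³/day → 0.0121264 m³/s
0.0768 h → 276.48 s
V = Q × t = 0.0121264 × 276.48 = 3.35271 m³
In gal: 3.35271 / 0.00378541 = 885.693 gal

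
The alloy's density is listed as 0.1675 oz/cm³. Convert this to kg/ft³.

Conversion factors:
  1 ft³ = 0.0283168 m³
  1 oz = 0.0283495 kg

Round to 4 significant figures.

0.1675 oz/cm³ × 0.0283495 kg/oz ÷ 10⁻⁶ m³/cm³ = 4748.54 kg/m³
4748.54 kg/m³ × 0.0283168 m³/ft³ = 134.463 kg/ft³

134.5 kg/ft³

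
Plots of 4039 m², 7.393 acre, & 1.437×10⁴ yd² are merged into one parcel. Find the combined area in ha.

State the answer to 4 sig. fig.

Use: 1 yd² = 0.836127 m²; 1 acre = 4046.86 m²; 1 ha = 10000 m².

4039 m² (already m²)
7.393 acre × 4046.86 = 29918.4 m²
1.437×10⁴ yd² × 0.836127 = 12015.1 m²
Total: 4039 + 29918.4 + 12015.1 = 45972.5 m²
In ha: 45972.5 / 10000 = 4.59725 ha

4.597 ha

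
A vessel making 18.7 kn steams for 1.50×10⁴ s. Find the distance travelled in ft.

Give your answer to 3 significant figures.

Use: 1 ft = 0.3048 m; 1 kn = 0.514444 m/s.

4.73×10⁵ ft

18.7 kn × 0.514444 → 9.6201 m/s
d = v × t = 9.6201 m/s × 15000 s = 144302 m
144302 m ÷ (0.3048 m/ft) = 473432 ft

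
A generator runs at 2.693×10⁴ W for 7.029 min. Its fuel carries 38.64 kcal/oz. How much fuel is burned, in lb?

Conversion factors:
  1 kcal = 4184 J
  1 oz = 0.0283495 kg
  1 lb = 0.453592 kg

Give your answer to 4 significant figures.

4.391 lb

7.029 min → 421.74 s
E = P × t = 26930 × 421.74 = 1.13575×10⁷ J
38.64 kcal/oz → 5.70274×10⁶ J/kg
m = E / e_s = 1.13575×10⁷ / 5.70274×10⁶ = 1.99159 kg
In lb: 1.99159 / 0.453592 = 4.39071 lb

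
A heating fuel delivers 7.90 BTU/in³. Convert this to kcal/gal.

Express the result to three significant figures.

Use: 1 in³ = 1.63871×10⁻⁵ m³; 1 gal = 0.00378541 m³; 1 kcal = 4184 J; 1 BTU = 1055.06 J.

460 kcal/gal

7.90 BTU/in³ × 1055.06 J/BTU ÷ 1.63871×10⁻⁵ m³/in³ = 5.0863×10⁸ J/m³
5.0863×10⁸ J/m³ ÷ 4184 J/kcal × 0.00378541 m³/gal = 460.175 kcal/gal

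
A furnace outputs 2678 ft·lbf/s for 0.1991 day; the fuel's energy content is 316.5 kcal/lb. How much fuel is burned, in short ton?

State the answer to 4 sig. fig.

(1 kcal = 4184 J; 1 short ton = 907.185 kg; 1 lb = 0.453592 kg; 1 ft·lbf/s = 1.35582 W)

2678 ft·lbf/s → 3630.89 W
0.1991 day → 17202.2 s
E = P × t = 3630.89 × 17202.2 = 6.24593×10⁷ J
316.5 kcal/lb → 2.91944×10⁶ J/kg
m = E / e_s = 6.24593×10⁷ / 2.91944×10⁶ = 21.3943 kg
In short ton: 21.3943 / 907.185 = 0.0235832 short ton

0.02358 short ton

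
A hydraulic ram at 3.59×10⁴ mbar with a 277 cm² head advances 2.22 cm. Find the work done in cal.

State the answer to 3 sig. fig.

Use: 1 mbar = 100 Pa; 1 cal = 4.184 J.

528 cal

3.59×10⁴ mbar → 3.59×10⁶ Pa
277 cm² → 0.0277 m²
F = P × A = 3.59×10⁶ × 0.0277 = 99443 N
2.22 cm → 0.0222 m
W = F × d = 99443 × 0.0222 = 2207.63 J
In cal: 2207.63 / 4.184 = 527.636 cal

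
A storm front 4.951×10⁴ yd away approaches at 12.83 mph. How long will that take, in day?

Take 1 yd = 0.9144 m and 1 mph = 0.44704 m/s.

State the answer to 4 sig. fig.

0.09136 day

4.951×10⁴ yd × 0.9144 = 45271.9 m
12.83 mph × 0.44704 = 5.73552 m/s
t = d / v = 45271.9 m / 5.73552 m/s = 7893.25 s
7893.25 s ÷ (86400 s/day) = 0.0913571 day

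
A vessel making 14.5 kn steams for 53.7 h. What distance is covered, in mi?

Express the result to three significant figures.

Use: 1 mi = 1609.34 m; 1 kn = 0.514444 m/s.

14.5 kn × 0.514444 → 7.45944 m/s
53.7 h × 3600 → 193320 s
d = v × t = 7.45944 m/s × 193320 s = 1.44206×10⁶ m
1.44206×10⁶ m ÷ (1609.34 m/mi) = 896.057 mi

896 mi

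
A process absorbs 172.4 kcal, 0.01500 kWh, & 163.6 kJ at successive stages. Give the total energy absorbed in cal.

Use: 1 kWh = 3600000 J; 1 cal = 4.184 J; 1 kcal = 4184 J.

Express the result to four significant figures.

2.244×10⁵ cal

172.4 kcal × 4184 → 721322 J
0.01500 kWh × 3600000 → 54000 J
163.6 kJ × 1000 → 163600 J
Total: 721322 + 54000 + 163600 = 938922 J
In cal: 938922 / 4.184 = 224408 cal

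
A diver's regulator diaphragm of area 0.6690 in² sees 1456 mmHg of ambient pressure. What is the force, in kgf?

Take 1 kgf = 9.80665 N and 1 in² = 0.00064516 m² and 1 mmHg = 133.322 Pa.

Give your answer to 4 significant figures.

1456 mmHg × 133.322 → 194117 Pa
0.6690 in² × 0.00064516 → 4.31612×10⁻⁴ m²
F = P × A = 194117 Pa × 4.31612×10⁻⁴ m² = 83.7832 N
83.7832 N ÷ (9.80665 N/kgf) = 8.54351 kgf

8.544 kgf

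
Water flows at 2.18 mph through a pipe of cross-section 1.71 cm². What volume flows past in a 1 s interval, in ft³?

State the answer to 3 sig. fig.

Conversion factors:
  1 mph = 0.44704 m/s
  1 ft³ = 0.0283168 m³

0.00589 ft³

2.18 mph × 0.44704 = 0.974547 m/s
1.71 cm² × 0.0001 = 1.71×10⁻⁴ m²
V = v × A × t = 0.974547 m/s × 1.71×10⁻⁴ m² × 1 s = 1.66648×10⁻⁴ m³
1.66648×10⁻⁴ m³ ÷ (0.0283168 m³/ft³) = 0.00588513 ft³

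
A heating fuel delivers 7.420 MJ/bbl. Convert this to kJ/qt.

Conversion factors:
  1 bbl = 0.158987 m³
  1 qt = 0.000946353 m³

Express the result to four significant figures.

44.17 kJ/qt

7.420 MJ/bbl × 1000000 J/MJ ÷ 0.158987 m³/bbl = 4.66705×10⁷ J/m³
4.66705×10⁷ J/m³ ÷ 1000 J/kJ × 0.000946353 m³/qt = 44.1668 kJ/qt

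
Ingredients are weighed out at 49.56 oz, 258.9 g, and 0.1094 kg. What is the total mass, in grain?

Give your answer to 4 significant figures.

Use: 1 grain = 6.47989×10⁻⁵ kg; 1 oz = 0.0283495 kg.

2.737×10⁴ grain

49.56 oz × 0.0283495 = 1.405 kg
258.9 g × 0.001 = 0.2589 kg
0.1094 kg (already kg)
Combined: 1.405 + 0.2589 + 0.1094 = 1.7733 kg
In grain: 1.7733 / 6.47989×10⁻⁵ = 27366.2 grain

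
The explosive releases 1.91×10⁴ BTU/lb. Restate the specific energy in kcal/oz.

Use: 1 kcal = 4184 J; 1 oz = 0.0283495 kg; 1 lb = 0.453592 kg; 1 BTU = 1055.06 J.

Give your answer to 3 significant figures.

1.91×10⁴ BTU/lb × 1055.06 J/BTU ÷ 0.453592 kg/lb = 4.44268×10⁷ J/kg
4.44268×10⁷ J/kg ÷ 4184 J/kcal × 0.0283495 kg/oz = 301.022 kcal/oz

301 kcal/oz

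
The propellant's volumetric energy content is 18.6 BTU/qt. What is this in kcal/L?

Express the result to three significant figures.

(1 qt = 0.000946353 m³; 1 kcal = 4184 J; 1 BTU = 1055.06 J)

18.6 BTU/qt × 1055.06 J/BTU ÷ 0.000946353 m³/qt = 2.07366×10⁷ J/m³
2.07366×10⁷ J/m³ ÷ 4184 J/kcal × 0.001 m³/L = 4.95617 kcal/L

4.96 kcal/L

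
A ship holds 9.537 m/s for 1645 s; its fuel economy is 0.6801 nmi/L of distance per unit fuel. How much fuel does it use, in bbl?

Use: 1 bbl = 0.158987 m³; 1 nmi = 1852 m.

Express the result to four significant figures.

d = v × t = 9.537 × 1645 = 15688.4 m
0.6801 nmi/L → 1.25955×10⁶ m/m³
V = d / (distance per unit fuel) = 15688.4 / 1.25955×10⁶ = 0.0124556 m³
In bbl: 0.0124556 / 0.158987 = 0.0783435 bbl

0.07834 bbl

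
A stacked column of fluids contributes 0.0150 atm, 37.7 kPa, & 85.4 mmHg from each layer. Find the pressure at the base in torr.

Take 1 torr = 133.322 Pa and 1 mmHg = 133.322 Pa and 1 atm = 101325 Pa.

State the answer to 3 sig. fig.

380 torr

0.0150 atm × 101325 → 1519.88 Pa
37.7 kPa × 1000 → 37700 Pa
85.4 mmHg × 133.322 → 11385.7 Pa
Total: 1519.88 + 37700 + 11385.7 = 50605.6 Pa
In torr: 50605.6 / 133.322 = 379.574 torr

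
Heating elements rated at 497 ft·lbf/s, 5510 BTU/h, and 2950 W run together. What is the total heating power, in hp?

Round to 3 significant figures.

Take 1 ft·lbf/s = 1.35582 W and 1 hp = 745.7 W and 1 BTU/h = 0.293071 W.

7.03 hp

497 ft·lbf/s × 1.35582 → 673.843 W
5510 BTU/h × 0.293071 → 1614.82 W
2950 W (already W)
Sum: 673.843 + 1614.82 + 2950 = 5238.66 W
In hp: 5238.66 / 745.7 = 7.02516 hp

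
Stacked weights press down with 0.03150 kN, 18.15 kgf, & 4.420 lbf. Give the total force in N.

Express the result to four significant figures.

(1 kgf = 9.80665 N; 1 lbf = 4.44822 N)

0.03150 kN × 1000 = 31.5 N
18.15 kgf × 9.80665 = 177.991 N
4.420 lbf × 4.44822 = 19.6611 N
Sum: 31.5 + 177.991 + 19.6611 = 229.152 N

229.2 N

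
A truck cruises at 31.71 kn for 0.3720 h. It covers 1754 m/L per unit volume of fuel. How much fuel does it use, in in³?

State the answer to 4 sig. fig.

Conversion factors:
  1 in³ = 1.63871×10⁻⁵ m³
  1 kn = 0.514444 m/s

760.1 in³

31.71 kn → 16.313 m/s
0.3720 h → 1339.2 s
d = v × t = 16.313 × 1339.2 = 21846.4 m
1754 m/L → 1.754×10⁶ m/m³
V = d / (distance per unit fuel) = 21846.4 / 1.754×10⁶ = 0.0124552 m³
In in³: 0.0124552 / 1.63871×10⁻⁵ = 760.061 in³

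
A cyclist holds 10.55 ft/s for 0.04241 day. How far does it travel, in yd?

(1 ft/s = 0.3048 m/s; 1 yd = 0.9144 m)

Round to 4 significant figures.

10.55 ft/s × 0.3048 → 3.21564 m/s
0.04241 day × 86400 → 3664.22 s
d = v × t = 3.21564 m/s × 3664.22 s = 11782.8 m
11782.8 m ÷ (0.9144 m/yd) = 12885.8 yd

1.289×10⁴ yd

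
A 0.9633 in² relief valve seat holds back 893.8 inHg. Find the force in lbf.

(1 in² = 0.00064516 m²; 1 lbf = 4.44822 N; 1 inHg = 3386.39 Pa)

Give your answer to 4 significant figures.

422.9 lbf

893.8 inHg × 3386.39 → 3.02676×10⁶ Pa
0.9633 in² × 0.00064516 → 6.21483×10⁻⁴ m²
F = P × A = 3.02676×10⁶ Pa × 6.21483×10⁻⁴ m² = 1881.08 N
1881.08 N ÷ (4.44822 N/lbf) = 422.884 lbf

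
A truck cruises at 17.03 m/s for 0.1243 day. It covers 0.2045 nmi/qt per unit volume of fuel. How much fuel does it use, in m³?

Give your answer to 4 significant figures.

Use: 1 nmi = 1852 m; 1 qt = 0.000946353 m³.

0.1243 day → 10739.5 s
d = v × t = 17.03 × 10739.5 = 182894 m
0.2045 nmi/qt → 400204 m/m³
V = d / (distance per unit fuel) = 182894 / 400204 = 0.457002 m³

0.4570 m³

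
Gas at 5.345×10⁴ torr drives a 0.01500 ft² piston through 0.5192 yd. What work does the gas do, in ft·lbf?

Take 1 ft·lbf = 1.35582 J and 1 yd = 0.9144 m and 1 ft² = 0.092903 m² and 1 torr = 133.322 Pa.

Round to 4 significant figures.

3477 ft·lbf

5.345×10⁴ torr → 7.12606×10⁶ Pa
0.01500 ft² → 0.00139354 m²
F = P × A = 7.12606×10⁶ × 0.00139354 = 9930.45 N
0.5192 yd → 0.474756 m
W = F × d = 9930.45 × 0.474756 = 4714.54 J
In ft·lbf: 4714.54 / 1.35582 = 3477.26 ft·lbf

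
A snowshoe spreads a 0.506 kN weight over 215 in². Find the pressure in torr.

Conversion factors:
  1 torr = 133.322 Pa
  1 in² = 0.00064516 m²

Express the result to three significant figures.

0.506 kN × 1000 = 506 N
215 in² × 0.00064516 = 0.138709 m²
P = F / A = 506 N / 0.138709 m² = 3647.92 Pa
3647.92 Pa ÷ (133.322 Pa/torr) = 27.3617 torr

27.4 torr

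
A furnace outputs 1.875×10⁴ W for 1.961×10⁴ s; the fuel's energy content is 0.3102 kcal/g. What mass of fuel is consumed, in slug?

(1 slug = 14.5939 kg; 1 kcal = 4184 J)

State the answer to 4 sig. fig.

E = P × t = 18750 × 19610 = 3.67688×10⁸ J
0.3102 kcal/g → 1.29788×10⁶ J/kg
m = E / e_s = 3.67688×10⁸ / 1.29788×10⁶ = 283.299 kg
In slug: 283.299 / 14.5939 = 19.4122 slug

19.41 slug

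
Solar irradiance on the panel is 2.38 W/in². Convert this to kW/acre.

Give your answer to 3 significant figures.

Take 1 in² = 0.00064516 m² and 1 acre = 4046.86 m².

2.38 W/in² ÷ 0.00064516 m²/in² = 3689.01 W/m²
3689.01 W/m² ÷ 1000 W/kW × 4046.86 m²/acre = 14928.9 kW/acre

1.49×10⁴ kW/acre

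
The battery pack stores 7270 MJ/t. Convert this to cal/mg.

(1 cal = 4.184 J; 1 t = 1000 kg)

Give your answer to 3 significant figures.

7270 MJ/t × 1000000 J/MJ ÷ 1000 kg/t = 7.27×10⁶ J/kg
7.27×10⁶ J/kg ÷ 4.184 J/cal × 10⁻⁶ kg/mg = 1.73757 cal/mg

1.74 cal/mg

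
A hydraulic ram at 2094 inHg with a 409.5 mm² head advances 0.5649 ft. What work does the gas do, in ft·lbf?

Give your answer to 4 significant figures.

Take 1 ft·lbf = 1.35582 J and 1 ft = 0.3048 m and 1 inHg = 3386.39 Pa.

2094 inHg → 7.0911×10⁶ Pa
409.5 mm² → 4.095×10⁻⁴ m²
F = P × A = 7.0911×10⁶ × 4.095×10⁻⁴ = 2903.81 N
0.5649 ft → 0.172182 m
W = F × d = 2903.81 × 0.172182 = 499.984 J
In ft·lbf: 499.984 / 1.35582 = 368.769 ft·lbf

368.8 ft·lbf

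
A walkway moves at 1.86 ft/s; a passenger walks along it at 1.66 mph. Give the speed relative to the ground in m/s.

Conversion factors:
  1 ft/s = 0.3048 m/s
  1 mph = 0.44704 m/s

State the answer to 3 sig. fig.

1.86 ft/s × 0.3048 = 0.566928 m/s
1.66 mph × 0.44704 = 0.742086 m/s
Sum: 0.566928 + 0.742086 = 1.30901 m/s

1.31 m/s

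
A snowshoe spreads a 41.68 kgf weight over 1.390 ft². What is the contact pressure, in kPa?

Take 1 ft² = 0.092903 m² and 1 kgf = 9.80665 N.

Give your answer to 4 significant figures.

3.165 kPa

41.68 kgf × 9.80665 → 408.741 N
1.390 ft² × 0.092903 → 0.129135 m²
P = F / A = 408.741 N / 0.129135 m² = 3165.22 Pa
3165.22 Pa ÷ (1000 Pa/kPa) = 3.16522 kPa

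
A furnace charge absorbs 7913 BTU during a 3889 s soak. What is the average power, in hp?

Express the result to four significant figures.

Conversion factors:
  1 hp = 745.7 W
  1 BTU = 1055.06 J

2.879 hp

7913 BTU × 1055.06 = 8.34869×10⁶ J
P = E / t = 8.34869×10⁶ J / 3889 s = 2146.74 W
2146.74 W ÷ (745.7 W/hp) = 2.87883 hp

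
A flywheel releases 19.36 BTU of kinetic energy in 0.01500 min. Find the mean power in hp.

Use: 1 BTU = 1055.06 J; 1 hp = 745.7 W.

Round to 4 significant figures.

19.36 BTU × 1055.06 = 20426 J
0.01500 min × 60 = 0.9 s
P = E / t = 20426 J / 0.9 s = 22695.6 W
22695.6 W ÷ (745.7 W/hp) = 30.4353 hp

30.44 hp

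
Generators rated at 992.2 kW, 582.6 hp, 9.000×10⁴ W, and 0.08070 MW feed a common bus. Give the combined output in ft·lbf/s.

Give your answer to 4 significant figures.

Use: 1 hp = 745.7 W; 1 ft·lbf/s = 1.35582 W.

1.178×10⁶ ft·lbf/s

992.2 kW × 1000 → 992200 W
582.6 hp × 745.7 → 434445 W
9.000×10⁴ W (already W)
0.08070 MW × 1000000 → 80700 W
Combined: 992200 + 434445 + 90000 + 80700 = 1.59734×10⁶ W
In ft·lbf/s: 1.59734×10⁶ / 1.35582 = 1.17814×10⁶ ft·lbf/s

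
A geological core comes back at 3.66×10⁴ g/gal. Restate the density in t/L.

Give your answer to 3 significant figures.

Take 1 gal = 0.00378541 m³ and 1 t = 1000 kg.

3.66×10⁴ g/gal × 0.001 kg/g ÷ 0.00378541 m³/gal = 9668.7 kg/m³
9668.7 kg/m³ ÷ 1000 kg/t × 0.001 m³/L = 0.0096687 t/L

0.00967 t/L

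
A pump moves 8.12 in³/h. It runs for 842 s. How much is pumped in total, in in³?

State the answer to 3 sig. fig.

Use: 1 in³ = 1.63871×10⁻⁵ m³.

1.90 in³

8.12 in³/h → 3.6962×10⁻⁸ m³/s
V = Q × t = 3.6962×10⁻⁸ × 842 = 3.1122×10⁻⁵ m³
In in³: 3.1122×10⁻⁵ / 1.63871×10⁻⁵ = 1.89918 in³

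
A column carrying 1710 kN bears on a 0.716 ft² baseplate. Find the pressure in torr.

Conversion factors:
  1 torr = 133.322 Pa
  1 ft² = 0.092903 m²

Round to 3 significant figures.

1710 kN × 1000 = 1.71×10⁶ N
0.716 ft² × 0.092903 = 0.0665185 m²
P = F / A = 1.71×10⁶ N / 0.0665185 m² = 2.57071×10⁷ Pa
2.57071×10⁷ Pa ÷ (133.322 Pa/torr) = 192820 torr

1.93×10⁵ torr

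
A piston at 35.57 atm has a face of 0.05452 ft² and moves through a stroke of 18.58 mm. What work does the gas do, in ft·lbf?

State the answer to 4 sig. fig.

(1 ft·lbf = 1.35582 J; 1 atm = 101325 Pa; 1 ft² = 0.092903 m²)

250.2 ft·lbf

35.57 atm → 3.60413×10⁶ Pa
0.05452 ft² → 0.00506507 m²
F = P × A = 3.60413×10⁶ × 0.00506507 = 18255.2 N
18.58 mm → 0.01858 m
W = F × d = 18255.2 × 0.01858 = 339.182 J
In ft·lbf: 339.182 / 1.35582 = 250.167 ft·lbf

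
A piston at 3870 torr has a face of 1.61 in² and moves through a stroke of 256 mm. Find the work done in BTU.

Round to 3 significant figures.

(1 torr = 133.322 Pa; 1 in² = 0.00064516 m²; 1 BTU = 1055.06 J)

3870 torr → 515956 Pa
1.61 in² → 0.00103871 m²
F = P × A = 515956 × 0.00103871 = 535.929 N
256 mm → 0.256 m
W = F × d = 535.929 × 0.256 = 137.198 J
In BTU: 137.198 / 1055.06 = 0.130038 BTU

0.130 BTU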